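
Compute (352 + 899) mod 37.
30

(352 + 899) = 1251
1251 mod 37 = 30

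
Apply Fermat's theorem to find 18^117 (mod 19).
By Fermat: 18^{18} ≡ 1 (mod 19). 117 = 6×18 + 9. So 18^{117} ≡ 18^{9} ≡ 18 (mod 19)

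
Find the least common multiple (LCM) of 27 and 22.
594

First find GCD(27, 22) using the Euclidean algorithm:
27 = 1 × 22 + 5
22 = 4 × 5 + 2
5 = 2 × 2 + 1
2 = 2 × 1 + 0
GCD(27, 22) = 1

LCM formula: LCM(a, b) = (a × b) / GCD(a, b)
LCM(27, 22) = (27 × 22) / 1
LCM(27, 22) = 594 / 1
LCM(27, 22) = 594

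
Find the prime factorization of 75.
3 × 5^2

Divide by primes starting from smallest:
75 ÷ 3 = 25
25 ÷ 5 = 5
5 ÷ 5 = 1

75 = 3 × 5^2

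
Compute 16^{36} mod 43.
16

Using successive squaring:
Binary expansion of 36: 100100
Powers of 16 mod 43 (each is the square of the previous):
  16^1 ≡ 16 (mod 43)
  16^2 ≡ 16² = 256 ≡ 41 (mod 43)
  16^4 ≡ 41² = 1681 ≡ 4 (mod 43)
  16^8 ≡ 4² = 16 ≡ 16 (mod 43)
  16^16 ≡ 16² = 256 ≡ 41 (mod 43)
  16^32 ≡ 41² = 1681 ≡ 4 (mod 43)
36 = 32 + 4, so 16^36 = 16^32 × 16^4 ≡ 4 × 4 (mod 43)
Multiplying step by step:
  4 × 4 = 16 ≡ 16 (mod 43)
Result: 16^36 ≡ 16 (mod 43)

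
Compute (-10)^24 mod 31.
Using repeated squaring. (-10) ≡ 21 (mod 31). 24 = 16 + 8 (binary 11000). Repeated squaring mod 31: 21^1 ≡ 21; 21^2 ≡ 21² = 441 ≡ 7; 21^4 ≡ 7² = 49 ≡ 18; 21^8 ≡ 18² = 324 ≡ 14; 21^16 ≡ 14² = 196 ≡ 10. Multiply: (-10)^24 ≡ 21^16 × 21^8 ≡ 10 × 14 (mod 31): 10 × 14 = 140 ≡ 16. So (-10)^24 ≡ 16 (mod 31).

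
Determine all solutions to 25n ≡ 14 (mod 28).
14

Since gcd(25, 28) = 1 divides 14, a solution exists.
Multiply both sides by the inverse of 25 mod 28:
  25^(-1) mod 28 = 9
  x ≡ 9 × 14 ≡ 126 ≡ 14 (mod 28)
Verification: 25 × 14 = 350 = 12 × 28 + 14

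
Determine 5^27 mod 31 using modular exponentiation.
Using repeated squaring. 27 = 16 + 8 + 2 + 1 (binary 11011). Repeated squaring mod 31: 5^1 ≡ 5; 5^2 ≡ 5² = 25 ≡ 25; 5^4 ≡ 25² = 625 ≡ 5; 5^8 ≡ 5² = 25 ≡ 25; 5^16 ≡ 25² = 625 ≡ 5. Multiply: 5^27 = 5^16 × 5^8 × 5^2 × 5^1 ≡ 5 × 25 × 25 × 5 (mod 31): 5 × 25 = 125 ≡ 1; 1 × 25 = 25 ≡ 25; 25 × 5 = 125 ≡ 1. So 5^27 ≡ 1 (mod 31).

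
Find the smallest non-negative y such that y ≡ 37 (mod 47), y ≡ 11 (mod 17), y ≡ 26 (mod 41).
31104

Using the Chinese Remainder Theorem:
M = product of moduli = 32759
For equation 1: M_1 = 697, 697 ≡ 39 (mod 47), inverse of 697 mod 47 is 41 (check: 39 × 41 = 1599 ≡ 1 (mod 47))
For equation 2: M_2 = 1927, 1927 ≡ 6 (mod 17), inverse of 1927 mod 17 is 3 (check: 6 × 3 = 18 ≡ 1 (mod 17))
For equation 3: M_3 = 799, 799 ≡ 20 (mod 41), inverse of 799 mod 41 is 39 (check: 20 × 39 = 780 ≡ 1 (mod 41))
Combine: y ≡ Σ r_i×M_i×(M_i⁻¹ mod m_i) = 37×697×41 + 11×1927×3 + 26×799×39 = 1057349 + 63591 + 810186 = 1931126
1931126 mod 32759 = 31104
y ≡ 31104 (mod 32759)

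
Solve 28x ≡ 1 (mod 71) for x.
33

Using Extended Euclidean Algorithm:
gcd(28, 71) = 1
Bezout coefficients: 28 × 33 + 71 × -13 = 1
So 28 × 33 ≡ 1 (mod 71)
The inverse is 33 mod 71 = 33
Verification: 28 × 33 = 924 = 13 × 71 + 1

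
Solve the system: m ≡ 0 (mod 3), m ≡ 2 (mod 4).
M = 3 × 4 = 12. M₁ = 4, y₁ ≡ 1 (mod 3). M₂ = 3, y₂ ≡ 3 (mod 4). m = 0×4×1 + 2×3×3 ≡ 6 (mod 12)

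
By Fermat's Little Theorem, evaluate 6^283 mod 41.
By Fermat: 6^{40} ≡ 1 (mod 41). 283 = 7×40 + 3. So 6^{283} ≡ 6^{3} ≡ 11 (mod 41)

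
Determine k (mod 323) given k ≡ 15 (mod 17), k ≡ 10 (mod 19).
219

Using the Chinese Remainder Theorem:
M = product of moduli = 323
For equation 1: M_1 = 19, 19 ≡ 2 (mod 17), inverse of 19 mod 17 is 9 (check: 2 × 9 = 18 ≡ 1 (mod 17))
For equation 2: M_2 = 17, 17 ≡ 17 (mod 19), inverse of 17 mod 19 is 9 (check: 17 × 9 = 153 ≡ 1 (mod 19))
Combine: k ≡ Σ r_i×M_i×(M_i⁻¹ mod m_i) = 15×19×9 + 10×17×9 = 2565 + 1530 = 4095
4095 mod 323 = 219
k ≡ 219 (mod 323)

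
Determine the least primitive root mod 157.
p - 1 = 156 has prime divisors 2, 3, 13. h is a primitive root mod 157 iff h^(156/q) ≢ 1 (mod 157) for each such q.
h = 2: 2^78 ≡ 156, 2^52 ≡ 1, 2^12 ≡ 14 (mod 157); 2^52 ≡ 1, so not a primitive root.
h = 3: 3^78 ≡ 1, 3^52 ≡ 12, 3^12 ≡ 153 (mod 157); 3^78 ≡ 1, so not a primitive root.
h = 4: 4^78 ≡ 1, 4^52 ≡ 1, 4^12 ≡ 39 (mod 157); 4^78 ≡ 1, so not a primitive root.
h = 5: 5^78 ≡ 156, 5^52 ≡ 12, 5^12 ≡ 130 (mod 157); none is 1, so 5 has order 156 and is a primitive root.
The smallest primitive root mod 157 is g = 5.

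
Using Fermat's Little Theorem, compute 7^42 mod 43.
By Fermat's Little Theorem, 7^{42} ≡ 1 (mod 43) since 43 is prime and gcd(7, 43) = 1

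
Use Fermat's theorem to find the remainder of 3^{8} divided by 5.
1

By Fermat's Little Theorem, a^(p-1) ≡ 1 (mod p) for prime p and gcd(a, p) = 1
Here p = 5, so 3^4 ≡ 1 (mod 5)
We can reduce the exponent: 8 mod 4 = 0
So 3^8 ≡ 3^0 (mod 5)
Computing: 3^0 mod 5 = 1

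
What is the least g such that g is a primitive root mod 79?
p - 1 = 78 has prime divisors 2, 3, 13. h is a primitive root mod 79 iff h^(78/q) ≢ 1 (mod 79) for each such q.
h = 2: 2^39 ≡ 1, 2^26 ≡ 23, 2^6 ≡ 64 (mod 79); 2^39 ≡ 1, so not a primitive root.
h = 3: 3^39 ≡ 78, 3^26 ≡ 23, 3^6 ≡ 18 (mod 79); none is 1, so 3 has order 78 and is a primitive root.
The smallest primitive root mod 79 is g = 3.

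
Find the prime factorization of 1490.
2 × 5 × 149

Divide by primes starting from smallest:
1490 ÷ 2 = 745
745 ÷ 5 = 149
149 ÷ 149 = 1

1490 = 2 × 5 × 149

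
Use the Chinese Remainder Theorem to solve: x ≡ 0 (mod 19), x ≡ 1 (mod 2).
19

Using the Chinese Remainder Theorem:
M = product of moduli = 38
For equation 1: M_1 = 2, 2 ≡ 2 (mod 19), inverse of 2 mod 19 is 10 (check: 2 × 10 = 20 ≡ 1 (mod 19))
For equation 2: M_2 = 19, 19 ≡ 1 (mod 2), inverse of 19 mod 2 is 1 (check: 1 × 1 = 1 ≡ 1 (mod 2))
Combine: x ≡ Σ r_i×M_i×(M_i⁻¹ mod m_i) = 0×2×10 + 1×19×1 = 0 + 19 = 19
19 mod 38 = 19
x ≡ 19 (mod 38)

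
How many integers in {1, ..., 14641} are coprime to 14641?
13310

Prime factorization: 14641 = 11^4
Using the formula φ(n) = n × Π(1 - 1/p) for each prime factor p:
φ(14641) = 14641 × (1 - 1/11)
φ(14641) = 13310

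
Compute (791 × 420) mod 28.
0

(791 × 420) = 332220
332220 mod 28 = 0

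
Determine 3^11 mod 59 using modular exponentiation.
Using repeated squaring. 11 = 8 + 2 + 1 (binary 1011). Repeated squaring mod 59: 3^1 ≡ 3; 3^2 ≡ 3² = 9 ≡ 9; 3^4 ≡ 9² = 81 ≡ 22; 3^8 ≡ 22² = 484 ≡ 12. Multiply: 3^11 = 3^8 × 3^2 × 3^1 ≡ 12 × 9 × 3 (mod 59): 12 × 9 = 108 ≡ 49; 49 × 3 = 147 ≡ 29. So 3^11 ≡ 29 (mod 59).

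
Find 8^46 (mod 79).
Using repeated squaring. 46 = 32 + 8 + 4 + 2 (binary 101110). Repeated squaring mod 79: 8^1 ≡ 8; 8^2 ≡ 8² = 64 ≡ 64; 8^4 ≡ 64² = 4096 ≡ 67; 8^8 ≡ 67² = 4489 ≡ 65; 8^16 ≡ 65² = 4225 ≡ 38; 8^32 ≡ 38² = 1444 ≡ 22. Multiply: 8^46 = 8^32 × 8^8 × 8^4 × 8^2 ≡ 22 × 65 × 67 × 64 (mod 79): 22 × 65 = 1430 ≡ 8; 8 × 67 = 536 ≡ 62; 62 × 64 = 3968 ≡ 18. So 8^46 ≡ 18 (mod 79).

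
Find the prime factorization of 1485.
3^3 × 5 × 11

Divide by primes starting from smallest:
1485 ÷ 3 = 495
495 ÷ 3 = 165
165 ÷ 3 = 55
55 ÷ 5 = 11
11 ÷ 11 = 1

1485 = 3^3 × 5 × 11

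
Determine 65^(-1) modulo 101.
65^(-1) ≡ 14 (mod 101). Verification: 65 × 14 = 910 ≡ 1 (mod 101)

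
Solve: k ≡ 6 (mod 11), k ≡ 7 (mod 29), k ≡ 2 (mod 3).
M = 11 × 29 × 3 = 957. M₁ = 87, y₁ ≡ 10 (mod 11). M₂ = 33, y₂ ≡ 22 (mod 29). M₃ = 319, y₃ ≡ 1 (mod 3). k = 6×87×10 + 7×33×22 + 2×319×1 ≡ 413 (mod 957)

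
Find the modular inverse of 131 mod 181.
131^(-1) ≡ 76 (mod 181). Verification: 131 × 76 = 9956 ≡ 1 (mod 181)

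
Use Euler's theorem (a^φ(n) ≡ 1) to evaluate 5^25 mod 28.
By Euler: 5^{12} ≡ 1 (mod 28) since gcd(5, 28) = 1. 25 = 2×12 + 1. So 5^{25} ≡ 5^{1} ≡ 5 (mod 28)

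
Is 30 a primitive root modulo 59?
p - 1 = 58 has prime divisors 2, 29. Check 30^(58/q) mod 59 for each: 30^(58/2) = 30^29 ≡ 58, 30^(58/29) = 30^2 ≡ 15 (mod 59). None of these is 1, so 30 has order 58 = φ(59), so it is a primitive root mod 59.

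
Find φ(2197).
2028

Prime factorization: 2197 = 13^3
Using the formula φ(n) = n × Π(1 - 1/p) for each prime factor p:
φ(2197) = 2197 × (1 - 1/13)
φ(2197) = 2028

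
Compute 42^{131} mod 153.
36

Using successive squaring:
Binary expansion of 131: 10000011
Powers of 42 mod 153 (each is the square of the previous):
  42^1 ≡ 42 (mod 153)
  42^2 ≡ 42² = 1764 ≡ 81 (mod 153)
  42^4 ≡ 81² = 6561 ≡ 135 (mod 153)
  42^8 ≡ 135² = 18225 ≡ 18 (mod 153)
  42^16 ≡ 18² = 324 ≡ 18 (mod 153)
  42^32 ≡ 18² = 324 ≡ 18 (mod 153)
  42^64 ≡ 18² = 324 ≡ 18 (mod 153)
  42^128 ≡ 18² = 324 ≡ 18 (mod 153)
131 = 128 + 2 + 1, so 42^131 = 42^128 × 42^2 × 42^1 ≡ 18 × 81 × 42 (mod 153)
Multiplying step by step:
  18 × 81 = 1458 ≡ 81 (mod 153)
  81 × 42 = 3402 ≡ 36 (mod 153)
Result: 42^131 ≡ 36 (mod 153)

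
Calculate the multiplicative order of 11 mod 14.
Powers of 11 mod 14: 11^1≡11, 11^2≡9, 11^3≡1. Order = 3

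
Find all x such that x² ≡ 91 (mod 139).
The square roots of 91 mod 139 are 77 and 62. Verify: 77² = 5929 ≡ 91 (mod 139)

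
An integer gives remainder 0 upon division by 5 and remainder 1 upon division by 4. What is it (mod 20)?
M = 5 × 4 = 20. M₁ = 4, y₁ ≡ 4 (mod 5). M₂ = 5, y₂ ≡ 1 (mod 4). z = 0×4×4 + 1×5×1 ≡ 5 (mod 20). The smallest positive such number is 5.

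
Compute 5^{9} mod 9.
8

Using successive squaring:
Binary expansion of 9: 1001
Powers of 5 mod 9 (each is the square of the previous):
  5^1 ≡ 5 (mod 9)
  5^2 ≡ 5² = 25 ≡ 7 (mod 9)
  5^4 ≡ 7² = 49 ≡ 4 (mod 9)
  5^8 ≡ 4² = 16 ≡ 7 (mod 9)
9 = 8 + 1, so 5^9 = 5^8 × 5^1 ≡ 7 × 5 (mod 9)
Multiplying step by step:
  7 × 5 = 35 ≡ 8 (mod 9)
Result: 5^9 ≡ 8 (mod 9)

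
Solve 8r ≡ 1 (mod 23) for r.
8^(-1) ≡ 3 (mod 23). Verification: 8 × 3 = 24 ≡ 1 (mod 23)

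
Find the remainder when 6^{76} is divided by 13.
By Fermat: 6^{12} ≡ 1 (mod 13). 76 = 6×12 + 4. So 6^{76} ≡ 6^{4} ≡ 9 (mod 13)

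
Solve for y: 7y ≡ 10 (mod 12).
10

Since gcd(7, 12) = 1 divides 10, a solution exists.
Multiply both sides by the inverse of 7 mod 12:
  7^(-1) mod 12 = 7
  x ≡ 7 × 10 ≡ 70 ≡ 10 (mod 12)
Verification: 7 × 10 = 70 = 5 × 12 + 10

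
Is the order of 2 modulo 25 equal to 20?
Yes, ord_25(2) = 20.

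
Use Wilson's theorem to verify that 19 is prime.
(18)! mod 19 = 18. Since this equals -1 (mod 19), Wilson confirms 19 is prime.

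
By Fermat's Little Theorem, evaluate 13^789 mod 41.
By Fermat: 13^{40} ≡ 1 (mod 41). 789 ≡ 29 (mod 40). So 13^{789} ≡ 13^{29} ≡ 34 (mod 41)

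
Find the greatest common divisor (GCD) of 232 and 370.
2

Using the Euclidean algorithm:
232 = 0 × 370 + 232
370 = 1 × 232 + 138
232 = 1 × 138 + 94
138 = 1 × 94 + 44
94 = 2 × 44 + 6
44 = 7 × 6 + 2
6 = 3 × 2 + 0

GCD(232, 370) = 2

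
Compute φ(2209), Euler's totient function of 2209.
2162

Prime factorization: 2209 = 47^2
Using the formula φ(n) = n × Π(1 - 1/p) for each prime factor p:
φ(2209) = 2209 × (1 - 1/47)
φ(2209) = 2162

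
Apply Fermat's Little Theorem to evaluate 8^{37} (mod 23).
2

By Fermat's Little Theorem, a^(p-1) ≡ 1 (mod p) for prime p and gcd(a, p) = 1
Here p = 23, so 8^22 ≡ 1 (mod 23)
We can reduce the exponent: 37 mod 22 = 15
So 8^37 ≡ 8^15 (mod 23)
Computing: 8^15 mod 23 = 2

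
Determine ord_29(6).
Powers of 6 mod 29: 6^1≡6, 6^2≡7, 6^3≡13, 6^4≡20, 6^5≡4, 6^6≡24, 6^7≡28, 6^8≡23, 6^9≡22, 6^10≡16, 6^11≡9, 6^12≡25, 6^13≡5, 6^14≡1. Order = 14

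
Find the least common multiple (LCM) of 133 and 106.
14098

First find GCD(133, 106) using the Euclidean algorithm:
133 = 1 × 106 + 27
106 = 3 × 27 + 25
27 = 1 × 25 + 2
25 = 12 × 2 + 1
2 = 2 × 1 + 0
GCD(133, 106) = 1

LCM formula: LCM(a, b) = (a × b) / GCD(a, b)
LCM(133, 106) = (133 × 106) / 1
LCM(133, 106) = 14098 / 1
LCM(133, 106) = 14098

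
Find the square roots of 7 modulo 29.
The square roots of 7 mod 29 are 23 and 6. Verify: 23² = 529 ≡ 7 (mod 29)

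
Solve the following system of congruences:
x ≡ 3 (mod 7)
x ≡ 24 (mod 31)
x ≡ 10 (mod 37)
5449

Using the Chinese Remainder Theorem:
M = product of moduli = 8029
For equation 1: M_1 = 1147, 1147 ≡ 6 (mod 7), inverse of 1147 mod 7 is 6 (check: 6 × 6 = 36 ≡ 1 (mod 7))
For equation 2: M_2 = 259, 259 ≡ 11 (mod 31), inverse of 259 mod 31 is 17 (check: 11 × 17 = 187 ≡ 1 (mod 31))
For equation 3: M_3 = 217, 217 ≡ 32 (mod 37), inverse of 217 mod 37 is 22 (check: 32 × 22 = 704 ≡ 1 (mod 37))
Combine: x ≡ Σ r_i×M_i×(M_i⁻¹ mod m_i) = 3×1147×6 + 24×259×17 + 10×217×22 = 20646 + 105672 + 47740 = 174058
174058 mod 8029 = 5449
x ≡ 5449 (mod 8029)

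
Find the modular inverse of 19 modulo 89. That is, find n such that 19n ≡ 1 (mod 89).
75

Using Extended Euclidean Algorithm:
gcd(19, 89) = 1
Bezout coefficients: 19 × -14 + 89 × 3 = 1
So 19 × -14 ≡ 1 (mod 89)
The inverse is -14 mod 89 = 75
Verification: 19 × 75 = 1425 = 16 × 89 + 1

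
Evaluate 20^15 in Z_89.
Using repeated squaring. 15 = 8 + 4 + 2 + 1 (binary 1111). Repeated squaring mod 89: 20^1 ≡ 20; 20^2 ≡ 20² = 400 ≡ 44; 20^4 ≡ 44² = 1936 ≡ 67; 20^8 ≡ 67² = 4489 ≡ 39. Multiply: 20^15 = 20^8 × 20^4 × 20^2 × 20^1 ≡ 39 × 67 × 44 × 20 (mod 89): 39 × 67 = 2613 ≡ 32; 32 × 44 = 1408 ≡ 73; 73 × 20 = 1460 ≡ 36. So 20^15 ≡ 36 (mod 89).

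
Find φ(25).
20

Prime factorization: 25 = 5^2
Using the formula φ(n) = n × Π(1 - 1/p) for each prime factor p:
φ(25) = 25 × (1 - 1/5)
φ(25) = 20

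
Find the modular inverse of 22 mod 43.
22^(-1) ≡ 2 (mod 43). Verification: 22 × 2 = 44 ≡ 1 (mod 43)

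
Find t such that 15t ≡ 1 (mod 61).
15^(-1) ≡ 57 (mod 61). Verification: 15 × 57 = 855 ≡ 1 (mod 61)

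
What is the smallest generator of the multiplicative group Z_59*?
p - 1 = 58 has prime divisors 2, 29. h is a primitive root mod 59 iff h^(58/q) ≢ 1 (mod 59) for each such q.
h = 2: 2^29 ≡ 58, 2^2 ≡ 4 (mod 59); none is 1, so 2 has order 58 and is a primitive root.
The smallest primitive root mod 59 is g = 2.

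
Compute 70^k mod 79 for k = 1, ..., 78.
g^1, g^2, ..., g^{78} mod 79: {70, 2, 61, 4, 43, 8, 7, 16, 14, 32, 28, 64, 56, 49, 33, 19, 66, 38, 53, 76, 27, 73, 54, 67, 29, 55, 58, 31, 37, 62, 74, 45, 69, 11, 59, 22, 39, 44, 78, 9, 77, 18, 75, 36, 71, 72, 63, 65, 47, 51, 15, 23, 30, 46, 60, 13, 41, 26, 3, 52, 6, 25, 12, 50, 24, 21, 48, 42, 17, 5, 34, 10, 68, 20, 57, 40, 35, 1}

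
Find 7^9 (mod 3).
7 ≡ 1 (mod 3). 9 = 8 + 1 (binary 1001). Repeated squaring mod 3: 1^1 ≡ 1; 1^2 ≡ 1² = 1 ≡ 1; 1^4 ≡ 1² = 1 ≡ 1; 1^8 ≡ 1² = 1 ≡ 1. Multiply: 7^9 ≡ 1^8 × 1^1 ≡ 1 × 1 (mod 3): 1 × 1 = 1 ≡ 1. So 7^9 ≡ 1 (mod 3).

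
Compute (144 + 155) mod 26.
13

(144 + 155) = 299
299 mod 26 = 13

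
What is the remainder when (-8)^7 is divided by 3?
(-8) ≡ 1 (mod 3). 7 = 4 + 2 + 1 (binary 111). Repeated squaring mod 3: 1^1 ≡ 1; 1^2 ≡ 1² = 1 ≡ 1; 1^4 ≡ 1² = 1 ≡ 1. Multiply: (-8)^7 ≡ 1^4 × 1^2 × 1^1 ≡ 1 × 1 × 1 (mod 3): 1 × 1 = 1 ≡ 1; 1 × 1 = 1 ≡ 1. So (-8)^7 ≡ 1 (mod 3).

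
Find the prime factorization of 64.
2^6

Divide by primes starting from smallest:
64 ÷ 2 = 32
32 ÷ 2 = 16
16 ÷ 2 = 8
8 ÷ 2 = 4
4 ÷ 2 = 2
2 ÷ 2 = 1

64 = 2^6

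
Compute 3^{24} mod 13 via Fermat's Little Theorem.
1

By Fermat's Little Theorem, a^(p-1) ≡ 1 (mod p) for prime p and gcd(a, p) = 1
Here p = 13, so 3^12 ≡ 1 (mod 13)
We can reduce the exponent: 24 mod 12 = 0
So 3^24 ≡ 3^0 (mod 13)
Computing: 3^0 mod 13 = 1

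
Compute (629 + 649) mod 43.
31

(629 + 649) = 1278
1278 mod 43 = 31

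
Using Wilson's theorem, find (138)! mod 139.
By Wilson's theorem, (138)! ≡ -1 ≡ 138 (mod 139)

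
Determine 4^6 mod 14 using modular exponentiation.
6 = 4 + 2 (binary 110). Repeated squaring mod 14: 4^1 ≡ 4; 4^2 ≡ 4² = 16 ≡ 2; 4^4 ≡ 2² = 4 ≡ 4. Multiply: 4^6 = 4^4 × 4^2 ≡ 4 × 2 (mod 14): 4 × 2 = 8 ≡ 8. So 4^6 ≡ 8 (mod 14).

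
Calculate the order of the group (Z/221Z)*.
192

Prime factorization: 221 = 13 × 17
Using the formula φ(n) = n × Π(1 - 1/p) for each prime factor p:
φ(221) = 221 × (1 - 1/13) × (1 - 1/17)
φ(221) = 192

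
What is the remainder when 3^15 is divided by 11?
Using Fermat: 3^{10} ≡ 1 (mod 11). 15 ≡ 5 (mod 10). So 3^{15} ≡ 3^{5} ≡ 1 (mod 11)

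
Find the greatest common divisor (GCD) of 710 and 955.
5

Using the Euclidean algorithm:
710 = 0 × 955 + 710
955 = 1 × 710 + 245
710 = 2 × 245 + 220
245 = 1 × 220 + 25
220 = 8 × 25 + 20
25 = 1 × 20 + 5
20 = 4 × 5 + 0

GCD(710, 955) = 5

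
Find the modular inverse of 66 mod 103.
66^(-1) ≡ 64 (mod 103). Verification: 66 × 64 = 4224 ≡ 1 (mod 103)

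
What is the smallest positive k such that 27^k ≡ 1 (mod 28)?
Powers of 27 mod 28: 27^1≡27, 27^2≡1. Order = 2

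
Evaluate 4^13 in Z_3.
Using Fermat: 4^{2} ≡ 1 (mod 3). 13 ≡ 1 (mod 2). So 4^{13} ≡ 4^{1} ≡ 1 (mod 3)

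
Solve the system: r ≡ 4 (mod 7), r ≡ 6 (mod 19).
M = 7 × 19 = 133. M₁ = 19, y₁ ≡ 3 (mod 7). M₂ = 7, y₂ ≡ 11 (mod 19). r = 4×19×3 + 6×7×11 ≡ 25 (mod 133)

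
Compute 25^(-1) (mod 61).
22

Using Extended Euclidean Algorithm:
gcd(25, 61) = 1
Bezout coefficients: 25 × 22 + 61 × -9 = 1
So 25 × 22 ≡ 1 (mod 61)
The inverse is 22 mod 61 = 22
Verification: 25 × 22 = 550 = 9 × 61 + 1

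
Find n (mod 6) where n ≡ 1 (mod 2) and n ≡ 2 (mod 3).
M = 2 × 3 = 6. M₁ = 3, y₁ ≡ 1 (mod 2). M₂ = 2, y₂ ≡ 2 (mod 3). n = 1×3×1 + 2×2×2 ≡ 5 (mod 6)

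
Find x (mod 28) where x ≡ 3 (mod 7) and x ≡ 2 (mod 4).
M = 7 × 4 = 28. M₁ = 4, y₁ ≡ 2 (mod 7). M₂ = 7, y₂ ≡ 3 (mod 4). x = 3×4×2 + 2×7×3 ≡ 10 (mod 28)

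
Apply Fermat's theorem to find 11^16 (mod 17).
By Fermat's Little Theorem, 11^{16} ≡ 1 (mod 17) since 17 is prime and gcd(11, 17) = 1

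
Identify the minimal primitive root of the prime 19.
p - 1 = 18 has prime divisors 2, 3. h is a primitive root mod 19 iff h^(18/q) ≢ 1 (mod 19) for each such q.
h = 2: 2^9 ≡ 18, 2^6 ≡ 7 (mod 19); none is 1, so 2 has order 18 and is a primitive root.
The smallest primitive root mod 19 is g = 2.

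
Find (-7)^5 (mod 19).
(-7) ≡ 12 (mod 19). 5 = 4 + 1 (binary 101). Repeated squaring mod 19: 12^1 ≡ 12; 12^2 ≡ 12² = 144 ≡ 11; 12^4 ≡ 11² = 121 ≡ 7. Multiply: (-7)^5 ≡ 12^4 × 12^1 ≡ 7 × 12 (mod 19): 7 × 12 = 84 ≡ 8. So (-7)^5 ≡ 8 (mod 19).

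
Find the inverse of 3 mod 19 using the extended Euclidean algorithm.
Extended GCD: 3(-6) + 19(1) = 1. So 3^(-1) ≡ 13 ≡ 13 (mod 19). Verify: 3 × 13 = 39 ≡ 1 (mod 19)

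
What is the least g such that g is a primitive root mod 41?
p - 1 = 40 has prime divisors 2, 5. h is a primitive root mod 41 iff h^(40/q) ≢ 1 (mod 41) for each such q.
h = 2: 2^20 ≡ 1, 2^8 ≡ 10 (mod 41); 2^20 ≡ 1, so not a primitive root.
h = 3: 3^20 ≡ 40, 3^8 ≡ 1 (mod 41); 3^8 ≡ 1, so not a primitive root.
h = 4: 4^20 ≡ 1, 4^8 ≡ 18 (mod 41); 4^20 ≡ 1, so not a primitive root.
h = 5: 5^20 ≡ 1, 5^8 ≡ 18 (mod 41); 5^20 ≡ 1, so not a primitive root.
h = 6: 6^20 ≡ 40, 6^8 ≡ 10 (mod 41); none is 1, so 6 has order 40 and is a primitive root.
The smallest primitive root mod 41 is g = 6.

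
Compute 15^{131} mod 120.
15

Using successive squaring:
Binary expansion of 131: 10000011
Powers of 15 mod 120 (each is the square of the previous):
  15^1 ≡ 15 (mod 120)
  15^2 ≡ 15² = 225 ≡ 105 (mod 120)
  15^4 ≡ 105² = 11025 ≡ 105 (mod 120)
  15^8 ≡ 105² = 11025 ≡ 105 (mod 120)
  15^16 ≡ 105² = 11025 ≡ 105 (mod 120)
  15^32 ≡ 105² = 11025 ≡ 105 (mod 120)
  15^64 ≡ 105² = 11025 ≡ 105 (mod 120)
  15^128 ≡ 105² = 11025 ≡ 105 (mod 120)
131 = 128 + 2 + 1, so 15^131 = 15^128 × 15^2 × 15^1 ≡ 105 × 105 × 15 (mod 120)
Multiplying step by step:
  105 × 105 = 11025 ≡ 105 (mod 120)
  105 × 15 = 1575 ≡ 15 (mod 120)
Result: 15^131 ≡ 15 (mod 120)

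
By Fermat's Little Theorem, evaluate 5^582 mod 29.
By Fermat: 5^{28} ≡ 1 (mod 29). 582 ≡ 22 (mod 28). So 5^{582} ≡ 5^{22} ≡ 24 (mod 29)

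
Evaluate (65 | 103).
(65/103) = 65^{51} mod 103 = -1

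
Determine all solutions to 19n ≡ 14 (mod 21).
14

Since gcd(19, 21) = 1 divides 14, a solution exists.
Multiply both sides by the inverse of 19 mod 21:
  19^(-1) mod 21 = 10
  x ≡ 10 × 14 ≡ 140 ≡ 14 (mod 21)
Verification: 19 × 14 = 266 = 12 × 21 + 14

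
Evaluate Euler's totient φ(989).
924

Prime factorization: 989 = 23 × 43
Using the formula φ(n) = n × Π(1 - 1/p) for each prime factor p:
φ(989) = 989 × (1 - 1/23) × (1 - 1/43)
φ(989) = 924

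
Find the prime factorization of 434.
2 × 7 × 31

Divide by primes starting from smallest:
434 ÷ 2 = 217
217 ÷ 7 = 31
31 ÷ 31 = 1

434 = 2 × 7 × 31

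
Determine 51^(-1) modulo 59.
51^(-1) ≡ 22 (mod 59). Verification: 51 × 22 = 1122 ≡ 1 (mod 59)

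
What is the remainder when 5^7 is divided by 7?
7 = 4 + 2 + 1 (binary 111). Repeated squaring mod 7: 5^1 ≡ 5; 5^2 ≡ 5² = 25 ≡ 4; 5^4 ≡ 4² = 16 ≡ 2. Multiply: 5^7 = 5^4 × 5^2 × 5^1 ≡ 2 × 4 × 5 (mod 7): 2 × 4 = 8 ≡ 1; 1 × 5 = 5 ≡ 5. So 5^7 ≡ 5 (mod 7).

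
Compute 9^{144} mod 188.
153

Using successive squaring:
Binary expansion of 144: 10010000
Powers of 9 mod 188 (each is the square of the previous):
  9^1 ≡ 9 (mod 188)
  9^2 ≡ 9² = 81 ≡ 81 (mod 188)
  9^4 ≡ 81² = 6561 ≡ 169 (mod 188)
  9^8 ≡ 169² = 28561 ≡ 173 (mod 188)
  9^16 ≡ 173² = 29929 ≡ 37 (mod 188)
  9^32 ≡ 37² = 1369 ≡ 53 (mod 188)
  9^64 ≡ 53² = 2809 ≡ 177 (mod 188)
  9^128 ≡ 177² = 31329 ≡ 121 (mod 188)
144 = 128 + 16, so 9^144 = 9^128 × 9^16 ≡ 121 × 37 (mod 188)
Multiplying step by step:
  121 × 37 = 4477 ≡ 153 (mod 188)
Result: 9^144 ≡ 153 (mod 188)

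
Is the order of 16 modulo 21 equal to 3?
Yes, ord_21(16) = 3.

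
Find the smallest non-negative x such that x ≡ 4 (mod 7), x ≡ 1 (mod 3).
4

Using the Chinese Remainder Theorem:
M = product of moduli = 21
For equation 1: M_1 = 3, 3 ≡ 3 (mod 7), inverse of 3 mod 7 is 5 (check: 3 × 5 = 15 ≡ 1 (mod 7))
For equation 2: M_2 = 7, 7 ≡ 1 (mod 3), inverse of 7 mod 3 is 1 (check: 1 × 1 = 1 ≡ 1 (mod 3))
Combine: x ≡ Σ r_i×M_i×(M_i⁻¹ mod m_i) = 4×3×5 + 1×7×1 = 60 + 7 = 67
67 mod 21 = 4
x ≡ 4 (mod 21)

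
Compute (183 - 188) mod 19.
14

(183 - 188) = -5
-5 mod 19 = 14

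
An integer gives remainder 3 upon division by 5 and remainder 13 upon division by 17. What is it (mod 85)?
M = 5 × 17 = 85. M₁ = 17, y₁ ≡ 3 (mod 5). M₂ = 5, y₂ ≡ 7 (mod 17). t = 3×17×3 + 13×5×7 ≡ 13 (mod 85). The smallest positive such number is 13.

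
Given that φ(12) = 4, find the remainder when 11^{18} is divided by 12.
By Euler: 11^{4} ≡ 1 (mod 12) since gcd(11, 12) = 1. 18 = 4×4 + 2. So 11^{18} ≡ 11^{2} ≡ 1 (mod 12)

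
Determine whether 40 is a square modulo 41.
By Euler's criterion: 40^{20} ≡ 1 (mod 41). Since this equals 1, 40 is a QR.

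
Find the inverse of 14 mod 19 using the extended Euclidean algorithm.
Extended GCD: 14(-4) + 19(3) = 1. So 14^(-1) ≡ 15 ≡ 15 (mod 19). Verify: 14 × 15 = 210 ≡ 1 (mod 19)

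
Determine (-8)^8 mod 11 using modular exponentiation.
(-8) ≡ 3 (mod 11). 8 = 8 (binary 1000). Repeated squaring mod 11: 3^1 ≡ 3; 3^2 ≡ 3² = 9 ≡ 9; 3^4 ≡ 9² = 81 ≡ 4; 3^8 ≡ 4² = 16 ≡ 5. So (-8)^8 ≡ 5 (mod 11).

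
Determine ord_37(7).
Powers of 7 mod 37: 7^1≡7, 7^2≡12, 7^3≡10, 7^4≡33, 7^5≡9, 7^6≡26, 7^7≡34, 7^8≡16, 7^9≡1. Order = 9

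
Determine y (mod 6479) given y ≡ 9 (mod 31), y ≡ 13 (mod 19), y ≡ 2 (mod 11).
3357

Using the Chinese Remainder Theorem:
M = product of moduli = 6479
For equation 1: M_1 = 209, 209 ≡ 23 (mod 31), inverse of 209 mod 31 is 27 (check: 23 × 27 = 621 ≡ 1 (mod 31))
For equation 2: M_2 = 341, 341 ≡ 18 (mod 19), inverse of 341 mod 19 is 18 (check: 18 × 18 = 324 ≡ 1 (mod 19))
For equation 3: M_3 = 589, 589 ≡ 6 (mod 11), inverse of 589 mod 11 is 2 (check: 6 × 2 = 12 ≡ 1 (mod 11))
Combine: y ≡ Σ r_i×M_i×(M_i⁻¹ mod m_i) = 9×209×27 + 13×341×18 + 2×589×2 = 50787 + 79794 + 2356 = 132937
132937 mod 6479 = 3357
y ≡ 3357 (mod 6479)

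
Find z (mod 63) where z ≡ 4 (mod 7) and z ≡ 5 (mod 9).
M = 7 × 9 = 63. M₁ = 9, y₁ ≡ 4 (mod 7). M₂ = 7, y₂ ≡ 4 (mod 9). z = 4×9×4 + 5×7×4 ≡ 32 (mod 63)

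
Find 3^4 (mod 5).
4 = 4 (binary 100). Repeated squaring mod 5: 3^1 ≡ 3; 3^2 ≡ 3² = 9 ≡ 4; 3^4 ≡ 4² = 16 ≡ 1. So 3^4 ≡ 1 (mod 5).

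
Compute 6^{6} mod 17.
8

Using successive squaring:
Binary expansion of 6: 110
Powers of 6 mod 17 (each is the square of the previous):
  6^1 ≡ 6 (mod 17)
  6^2 ≡ 6² = 36 ≡ 2 (mod 17)
  6^4 ≡ 2² = 4 ≡ 4 (mod 17)
6 = 4 + 2, so 6^6 = 6^4 × 6^2 ≡ 4 × 2 (mod 17)
Multiplying step by step:
  4 × 2 = 8 ≡ 8 (mod 17)
Result: 6^6 ≡ 8 (mod 17)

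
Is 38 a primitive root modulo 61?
No

To verify, check if 38^(60/q) ≢ 1 (mod 61) for each prime divisor q of 60
Divisors of 60 = 60: [1, 2, 3, 4, 5, 6, 10, 12, 15, 20, 30, 60]
  38^(60/2) = 38^30 ≡ 60 (mod 61)
  38^(60/3) = 38^20 ≡ 1 (mod 61)
  38^(60/5) = 38^12 ≡ 20 (mod 61)
Conclusion: 38 is not a primitive root modulo 61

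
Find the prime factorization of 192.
2^6 × 3

Divide by primes starting from smallest:
192 ÷ 2 = 96
96 ÷ 2 = 48
48 ÷ 2 = 24
24 ÷ 2 = 12
12 ÷ 2 = 6
6 ÷ 2 = 3
3 ÷ 3 = 1

192 = 2^6 × 3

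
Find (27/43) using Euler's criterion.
(27/43) = 27^{21} mod 43 = -1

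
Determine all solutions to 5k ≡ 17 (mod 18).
7

Since gcd(5, 18) = 1 divides 17, a solution exists.
Multiply both sides by the inverse of 5 mod 18:
  5^(-1) mod 18 = 11
  x ≡ 11 × 17 ≡ 187 ≡ 7 (mod 18)
Verification: 5 × 7 = 35 = 1 × 18 + 17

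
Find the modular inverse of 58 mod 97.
58^(-1) ≡ 92 (mod 97). Verification: 58 × 92 = 5336 ≡ 1 (mod 97)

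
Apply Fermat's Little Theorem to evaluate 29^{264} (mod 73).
8

By Fermat's Little Theorem, a^(p-1) ≡ 1 (mod p) for prime p and gcd(a, p) = 1
Here p = 73, so 29^72 ≡ 1 (mod 73)
We can reduce the exponent: 264 mod 72 = 48
So 29^264 ≡ 29^48 (mod 73)
Computing: 29^48 mod 73 = 8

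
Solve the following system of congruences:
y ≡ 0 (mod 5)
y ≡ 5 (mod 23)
5

Using the Chinese Remainder Theorem:
M = product of moduli = 115
For equation 1: M_1 = 23, 23 ≡ 3 (mod 5), inverse of 23 mod 5 is 2 (check: 3 × 2 = 6 ≡ 1 (mod 5))
For equation 2: M_2 = 5, 5 ≡ 5 (mod 23), inverse of 5 mod 23 is 14 (check: 5 × 14 = 70 ≡ 1 (mod 23))
Combine: y ≡ Σ r_i×M_i×(M_i⁻¹ mod m_i) = 0×23×2 + 5×5×14 = 0 + 350 = 350
350 mod 115 = 5
y ≡ 5 (mod 115)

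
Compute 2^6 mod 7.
6 = 4 + 2 (binary 110). Repeated squaring mod 7: 2^1 ≡ 2; 2^2 ≡ 2² = 4 ≡ 4; 2^4 ≡ 4² = 16 ≡ 2. Multiply: 2^6 = 2^4 × 2^2 ≡ 2 × 4 (mod 7): 2 × 4 = 8 ≡ 1. So 2^6 ≡ 1 (mod 7).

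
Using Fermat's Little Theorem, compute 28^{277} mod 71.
11

By Fermat's Little Theorem, a^(p-1) ≡ 1 (mod p) for prime p and gcd(a, p) = 1
Here p = 71, so 28^70 ≡ 1 (mod 71)
We can reduce the exponent: 277 mod 70 = 67
So 28^277 ≡ 28^67 (mod 71)
Computing: 28^67 mod 71 = 11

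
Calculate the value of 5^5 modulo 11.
5 = 4 + 1 (binary 101). Repeated squaring mod 11: 5^1 ≡ 5; 5^2 ≡ 5² = 25 ≡ 3; 5^4 ≡ 3² = 9 ≡ 9. Multiply: 5^5 = 5^4 × 5^1 ≡ 9 × 5 (mod 11): 9 × 5 = 45 ≡ 1. So 5^5 ≡ 1 (mod 11).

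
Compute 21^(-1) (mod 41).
21^(-1) ≡ 2 (mod 41). Verification: 21 × 2 = 42 ≡ 1 (mod 41)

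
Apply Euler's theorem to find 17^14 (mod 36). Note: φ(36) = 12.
By Euler: 17^{12} ≡ 1 (mod 36) since gcd(17, 36) = 1. 14 = 1×12 + 2. So 17^{14} ≡ 17^{2} ≡ 1 (mod 36)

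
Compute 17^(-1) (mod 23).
19

Using Extended Euclidean Algorithm:
gcd(17, 23) = 1
Bezout coefficients: 17 × -4 + 23 × 3 = 1
So 17 × -4 ≡ 1 (mod 23)
The inverse is -4 mod 23 = 19
Verification: 17 × 19 = 323 = 14 × 23 + 1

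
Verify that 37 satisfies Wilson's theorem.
(36)! mod 37 = 36. Since this equals -1 (mod 37), Wilson confirms 37 is prime.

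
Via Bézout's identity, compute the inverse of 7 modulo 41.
Extended GCD: 7(6) + 41(-1) = 1. So 7^(-1) ≡ 6 ≡ 6 (mod 41). Verify: 7 × 6 = 42 ≡ 1 (mod 41)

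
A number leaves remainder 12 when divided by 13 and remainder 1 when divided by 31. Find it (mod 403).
M = 13 × 31 = 403. M₁ = 31, y₁ ≡ 8 (mod 13). M₂ = 13, y₂ ≡ 12 (mod 31). n = 12×31×8 + 1×13×12 ≡ 311 (mod 403)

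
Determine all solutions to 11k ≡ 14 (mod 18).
16

Since gcd(11, 18) = 1 divides 14, a solution exists.
Multiply both sides by the inverse of 11 mod 18:
  11^(-1) mod 18 = 5
  x ≡ 5 × 14 ≡ 70 ≡ 16 (mod 18)
Verification: 11 × 16 = 176 = 9 × 18 + 14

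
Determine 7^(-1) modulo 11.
7^(-1) ≡ 8 (mod 11). Verification: 7 × 8 = 56 ≡ 1 (mod 11)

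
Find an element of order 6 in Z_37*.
11 has order 6 mod 37 since 11^{6} ≡ 1 (mod 37) and no smaller power works.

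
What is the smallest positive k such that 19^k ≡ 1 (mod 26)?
Powers of 19 mod 26: 19^1≡19, 19^2≡23, 19^3≡21, 19^4≡9, 19^5≡15, 19^6≡25, 19^7≡7, 19^8≡3, 19^9≡5, 19^10≡17, 19^11≡11, 19^12≡1. Order = 12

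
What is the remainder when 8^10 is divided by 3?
8 ≡ 2 (mod 3). 10 = 8 + 2 (binary 1010). Repeated squaring mod 3: 2^1 ≡ 2; 2^2 ≡ 2² = 4 ≡ 1; 2^4 ≡ 1² = 1 ≡ 1; 2^8 ≡ 1² = 1 ≡ 1. Multiply: 8^10 ≡ 2^8 × 2^2 ≡ 1 × 1 (mod 3): 1 × 1 = 1 ≡ 1. So 8^10 ≡ 1 (mod 3).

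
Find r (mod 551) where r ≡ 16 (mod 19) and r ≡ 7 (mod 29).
M = 19 × 29 = 551. M₁ = 29, y₁ ≡ 2 (mod 19). M₂ = 19, y₂ ≡ 26 (mod 29). r = 16×29×2 + 7×19×26 ≡ 529 (mod 551)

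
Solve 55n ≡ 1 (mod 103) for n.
55^(-1) ≡ 15 (mod 103). Verification: 55 × 15 = 825 ≡ 1 (mod 103)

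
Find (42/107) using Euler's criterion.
(42/107) = 42^{53} mod 107 = 1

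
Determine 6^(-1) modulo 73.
6^(-1) ≡ 61 (mod 73). Verification: 6 × 61 = 366 ≡ 1 (mod 73)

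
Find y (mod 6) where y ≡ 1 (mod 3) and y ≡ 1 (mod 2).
M = 3 × 2 = 6. M₁ = 2, y₁ ≡ 2 (mod 3). M₂ = 3, y₂ ≡ 1 (mod 2). y = 1×2×2 + 1×3×1 ≡ 1 (mod 6)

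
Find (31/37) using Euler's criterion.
(31/37) = 31^{18} mod 37 = -1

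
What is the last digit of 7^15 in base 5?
Using Fermat: 7^{4} ≡ 1 (mod 5). 15 ≡ 3 (mod 4). So 7^{15} ≡ 7^{3} ≡ 3 (mod 5)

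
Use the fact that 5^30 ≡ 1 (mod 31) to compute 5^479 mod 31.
By Fermat: 5^{30} ≡ 1 (mod 31). 479 ≡ 29 (mod 30). So 5^{479} ≡ 5^{29} ≡ 25 (mod 31)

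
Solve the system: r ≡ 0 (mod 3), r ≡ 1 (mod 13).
M = 3 × 13 = 39. M₁ = 13, y₁ ≡ 1 (mod 3). M₂ = 3, y₂ ≡ 9 (mod 13). r = 0×13×1 + 1×3×9 ≡ 27 (mod 39)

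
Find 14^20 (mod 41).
Using repeated squaring. 20 = 16 + 4 (binary 10100). Repeated squaring mod 41: 14^1 ≡ 14; 14^2 ≡ 14² = 196 ≡ 32; 14^4 ≡ 32² = 1024 ≡ 40; 14^8 ≡ 40² = 1600 ≡ 1; 14^16 ≡ 1² = 1 ≡ 1. Multiply: 14^20 = 14^16 × 14^4 ≡ 1 × 40 (mod 41): 1 × 40 = 40 ≡ 40. So 14^20 ≡ 40 (mod 41).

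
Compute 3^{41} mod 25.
3

Using successive squaring:
Binary expansion of 41: 101001
Powers of 3 mod 25 (each is the square of the previous):
  3^1 ≡ 3 (mod 25)
  3^2 ≡ 3² = 9 ≡ 9 (mod 25)
  3^4 ≡ 9² = 81 ≡ 6 (mod 25)
  3^8 ≡ 6² = 36 ≡ 11 (mod 25)
  3^16 ≡ 11² = 121 ≡ 21 (mod 25)
  3^32 ≡ 21² = 441 ≡ 16 (mod 25)
41 = 32 + 8 + 1, so 3^41 = 3^32 × 3^8 × 3^1 ≡ 16 × 11 × 3 (mod 25)
Multiplying step by step:
  16 × 11 = 176 ≡ 1 (mod 25)
  1 × 3 = 3 ≡ 3 (mod 25)
Result: 3^41 ≡ 3 (mod 25)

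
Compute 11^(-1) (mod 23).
11^(-1) ≡ 21 (mod 23). Verification: 11 × 21 = 231 ≡ 1 (mod 23)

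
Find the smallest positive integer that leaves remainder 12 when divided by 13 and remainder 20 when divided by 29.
M = 13 × 29 = 377. M₁ = 29, y₁ ≡ 9 (mod 13). M₂ = 13, y₂ ≡ 9 (mod 29). m = 12×29×9 + 20×13×9 ≡ 194 (mod 377). The smallest positive such number is 194.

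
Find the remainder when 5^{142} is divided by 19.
By Fermat: 5^{18} ≡ 1 (mod 19). 142 = 7×18 + 16. So 5^{142} ≡ 5^{16} ≡ 16 (mod 19)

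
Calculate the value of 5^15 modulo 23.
Using repeated squaring. 15 = 8 + 4 + 2 + 1 (binary 1111). Repeated squaring mod 23: 5^1 ≡ 5; 5^2 ≡ 5² = 25 ≡ 2; 5^4 ≡ 2² = 4 ≡ 4; 5^8 ≡ 4² = 16 ≡ 16. Multiply: 5^15 = 5^8 × 5^4 × 5^2 × 5^1 ≡ 16 × 4 × 2 × 5 (mod 23): 16 × 4 = 64 ≡ 18; 18 × 2 = 36 ≡ 13; 13 × 5 = 65 ≡ 19. So 5^15 ≡ 19 (mod 23).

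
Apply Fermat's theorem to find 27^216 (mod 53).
By Fermat: 27^{52} ≡ 1 (mod 53). 216 = 4×52 + 8. So 27^{216} ≡ 27^{8} ≡ 47 (mod 53)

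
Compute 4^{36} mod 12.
4

Using successive squaring:
Binary expansion of 36: 100100
Powers of 4 mod 12 (each is the square of the previous):
  4^1 ≡ 4 (mod 12)
  4^2 ≡ 4² = 16 ≡ 4 (mod 12)
  4^4 ≡ 4² = 16 ≡ 4 (mod 12)
  4^8 ≡ 4² = 16 ≡ 4 (mod 12)
  4^16 ≡ 4² = 16 ≡ 4 (mod 12)
  4^32 ≡ 4² = 16 ≡ 4 (mod 12)
36 = 32 + 4, so 4^36 = 4^32 × 4^4 ≡ 4 × 4 (mod 12)
Multiplying step by step:
  4 × 4 = 16 ≡ 4 (mod 12)
Result: 4^36 ≡ 4 (mod 12)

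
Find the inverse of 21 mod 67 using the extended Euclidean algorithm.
Extended GCD: 21(16) + 67(-5) = 1. So 21^(-1) ≡ 16 ≡ 16 (mod 67). Verify: 21 × 16 = 336 ≡ 1 (mod 67)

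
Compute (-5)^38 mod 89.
Using repeated squaring. (-5) ≡ 84 (mod 89). 38 = 32 + 4 + 2 (binary 100110). Repeated squaring mod 89: 84^1 ≡ 84; 84^2 ≡ 84² = 7056 ≡ 25; 84^4 ≡ 25² = 625 ≡ 2; 84^8 ≡ 2² = 4 ≡ 4; 84^16 ≡ 4² = 16 ≡ 16; 84^32 ≡ 16² = 256 ≡ 78. Multiply: (-5)^38 ≡ 84^32 × 84^4 × 84^2 ≡ 78 × 2 × 25 (mod 89): 78 × 2 = 156 ≡ 67; 67 × 25 = 1675 ≡ 73. So (-5)^38 ≡ 73 (mod 89).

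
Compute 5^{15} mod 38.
7

Using successive squaring:
Binary expansion of 15: 1111
Powers of 5 mod 38 (each is the square of the previous):
  5^1 ≡ 5 (mod 38)
  5^2 ≡ 5² = 25 ≡ 25 (mod 38)
  5^4 ≡ 25² = 625 ≡ 17 (mod 38)
  5^8 ≡ 17² = 289 ≡ 23 (mod 38)
15 = 8 + 4 + 2 + 1, so 5^15 = 5^8 × 5^4 × 5^2 × 5^1 ≡ 23 × 17 × 25 × 5 (mod 38)
Multiplying step by step:
  23 × 17 = 391 ≡ 11 (mod 38)
  11 × 25 = 275 ≡ 9 (mod 38)
  9 × 5 = 45 ≡ 7 (mod 38)
Result: 5^15 ≡ 7 (mod 38)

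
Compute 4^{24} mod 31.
8

Using successive squaring:
Binary expansion of 24: 11000
Powers of 4 mod 31 (each is the square of the previous):
  4^1 ≡ 4 (mod 31)
  4^2 ≡ 4² = 16 ≡ 16 (mod 31)
  4^4 ≡ 16² = 256 ≡ 8 (mod 31)
  4^8 ≡ 8² = 64 ≡ 2 (mod 31)
  4^16 ≡ 2² = 4 ≡ 4 (mod 31)
24 = 16 + 8, so 4^24 = 4^16 × 4^8 ≡ 4 × 2 (mod 31)
Multiplying step by step:
  4 × 2 = 8 ≡ 8 (mod 31)
Result: 4^24 ≡ 8 (mod 31)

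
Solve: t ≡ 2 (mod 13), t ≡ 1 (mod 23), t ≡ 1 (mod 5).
M = 13 × 23 × 5 = 1495. M₁ = 115, y₁ ≡ 6 (mod 13). M₂ = 65, y₂ ≡ 17 (mod 23). M₃ = 299, y₃ ≡ 4 (mod 5). t = 2×115×6 + 1×65×17 + 1×299×4 ≡ 691 (mod 1495)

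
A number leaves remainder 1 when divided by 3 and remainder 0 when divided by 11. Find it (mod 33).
M = 3 × 11 = 33. M₁ = 11, y₁ ≡ 2 (mod 3). M₂ = 3, y₂ ≡ 4 (mod 11). r = 1×11×2 + 0×3×4 ≡ 22 (mod 33)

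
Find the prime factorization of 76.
2^2 × 19

Divide by primes starting from smallest:
76 ÷ 2 = 38
38 ÷ 2 = 19
19 ÷ 19 = 1

76 = 2^2 × 19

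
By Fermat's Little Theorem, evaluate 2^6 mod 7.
By Fermat's Little Theorem, 2^{6} ≡ 1 (mod 7) since 7 is prime and gcd(2, 7) = 1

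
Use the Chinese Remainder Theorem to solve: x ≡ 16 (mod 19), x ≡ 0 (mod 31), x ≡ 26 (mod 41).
13392

Using the Chinese Remainder Theorem:
M = product of moduli = 24149
For equation 1: M_1 = 1271, 1271 ≡ 17 (mod 19), inverse of 1271 mod 19 is 9 (check: 17 × 9 = 153 ≡ 1 (mod 19))
For equation 2: M_2 = 779, 779 ≡ 4 (mod 31), inverse of 779 mod 31 is 8 (check: 4 × 8 = 32 ≡ 1 (mod 31))
For equation 3: M_3 = 589, 589 ≡ 15 (mod 41), inverse of 589 mod 41 is 11 (check: 15 × 11 = 165 ≡ 1 (mod 41))
Combine: x ≡ Σ r_i×M_i×(M_i⁻¹ mod m_i) = 16×1271×9 + 0×779×8 + 26×589×11 = 183024 + 0 + 168454 = 351478
351478 mod 24149 = 13392
x ≡ 13392 (mod 24149)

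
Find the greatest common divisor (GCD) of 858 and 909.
3

Using the Euclidean algorithm:
858 = 0 × 909 + 858
909 = 1 × 858 + 51
858 = 16 × 51 + 42
51 = 1 × 42 + 9
42 = 4 × 9 + 6
9 = 1 × 6 + 3
6 = 2 × 3 + 0

GCD(858, 909) = 3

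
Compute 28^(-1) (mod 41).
28^(-1) ≡ 22 (mod 41). Verification: 28 × 22 = 616 ≡ 1 (mod 41)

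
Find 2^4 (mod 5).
4 = 4 (binary 100). Repeated squaring mod 5: 2^1 ≡ 2; 2^2 ≡ 2² = 4 ≡ 4; 2^4 ≡ 4² = 16 ≡ 1. So 2^4 ≡ 1 (mod 5).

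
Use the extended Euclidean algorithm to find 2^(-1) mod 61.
Extended GCD: 2(-30) + 61(1) = 1. So 2^(-1) ≡ 31 ≡ 31 (mod 61). Verify: 2 × 31 = 62 ≡ 1 (mod 61)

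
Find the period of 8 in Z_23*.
Powers of 8 mod 23: 8^1≡8, 8^2≡18, 8^3≡6, 8^4≡2, 8^5≡16, 8^6≡13, 8^7≡12, 8^8≡4, 8^9≡9, 8^10≡3, 8^11≡1. Order = 11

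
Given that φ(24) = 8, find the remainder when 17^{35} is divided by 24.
By Euler: 17^{8} ≡ 1 (mod 24) since gcd(17, 24) = 1. 35 = 4×8 + 3. So 17^{35} ≡ 17^{3} ≡ 17 (mod 24)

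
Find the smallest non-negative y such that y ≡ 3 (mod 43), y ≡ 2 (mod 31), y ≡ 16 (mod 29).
10108

Using the Chinese Remainder Theorem:
M = product of moduli = 38657
For equation 1: M_1 = 899, 899 ≡ 39 (mod 43), inverse of 899 mod 43 is 32 (check: 39 × 32 = 1248 ≡ 1 (mod 43))
For equation 2: M_2 = 1247, 1247 ≡ 7 (mod 31), inverse of 1247 mod 31 is 9 (check: 7 × 9 = 63 ≡ 1 (mod 31))
For equation 3: M_3 = 1333, 1333 ≡ 28 (mod 29), inverse of 1333 mod 29 is 28 (check: 28 × 28 = 784 ≡ 1 (mod 29))
Combine: y ≡ Σ r_i×M_i×(M_i⁻¹ mod m_i) = 3×899×32 + 2×1247×9 + 16×1333×28 = 86304 + 22446 + 597184 = 705934
705934 mod 38657 = 10108
y ≡ 10108 (mod 38657)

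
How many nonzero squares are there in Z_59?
For prime 59, there are (p-1)/2 = (59-1)/2 = 29 quadratic residues (excluding 0).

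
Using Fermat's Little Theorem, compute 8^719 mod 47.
By Fermat: 8^{46} ≡ 1 (mod 47). 719 ≡ 29 (mod 46). So 8^{719} ≡ 8^{29} ≡ 25 (mod 47)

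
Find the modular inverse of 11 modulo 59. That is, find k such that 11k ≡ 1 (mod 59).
43

Using Extended Euclidean Algorithm:
gcd(11, 59) = 1
Bezout coefficients: 11 × -16 + 59 × 3 = 1
So 11 × -16 ≡ 1 (mod 59)
The inverse is -16 mod 59 = 43
Verification: 11 × 43 = 473 = 8 × 59 + 1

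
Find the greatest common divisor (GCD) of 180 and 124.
4

Using the Euclidean algorithm:
180 = 1 × 124 + 56
124 = 2 × 56 + 12
56 = 4 × 12 + 8
12 = 1 × 8 + 4
8 = 2 × 4 + 0

GCD(180, 124) = 4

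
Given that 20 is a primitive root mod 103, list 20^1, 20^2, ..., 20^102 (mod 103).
g^1, g^2, ..., g^{102} mod 103: {20, 91, 69, 41, 99, 23, 48, 33, 42, 16, 11, 14, 74, 38, 39, 59, 47, 13, 54, 50, 73, 18, 51, 93, 6, 17, 31, 2, 40, 79, 35, 82, 95, 46, 96, 66, 84, 32, 22, 28, 45, 76, 78, 15, 94, 26, 5, 100, 43, 36, 102, 83, 12, 34, 62, 4, 80, 55, 70, 61, 87, 92, 89, 29, 65, 64, 44, 56, 90, 49, 53, 30, 85, 52, 10, 97, 86, 72, 101, 63, 24, 68, 21, 8, 57, 7, 37, 19, 71, 81, 75, 58, 27, 25, 88, 9, 77, 98, 3, 60, 67, 1}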